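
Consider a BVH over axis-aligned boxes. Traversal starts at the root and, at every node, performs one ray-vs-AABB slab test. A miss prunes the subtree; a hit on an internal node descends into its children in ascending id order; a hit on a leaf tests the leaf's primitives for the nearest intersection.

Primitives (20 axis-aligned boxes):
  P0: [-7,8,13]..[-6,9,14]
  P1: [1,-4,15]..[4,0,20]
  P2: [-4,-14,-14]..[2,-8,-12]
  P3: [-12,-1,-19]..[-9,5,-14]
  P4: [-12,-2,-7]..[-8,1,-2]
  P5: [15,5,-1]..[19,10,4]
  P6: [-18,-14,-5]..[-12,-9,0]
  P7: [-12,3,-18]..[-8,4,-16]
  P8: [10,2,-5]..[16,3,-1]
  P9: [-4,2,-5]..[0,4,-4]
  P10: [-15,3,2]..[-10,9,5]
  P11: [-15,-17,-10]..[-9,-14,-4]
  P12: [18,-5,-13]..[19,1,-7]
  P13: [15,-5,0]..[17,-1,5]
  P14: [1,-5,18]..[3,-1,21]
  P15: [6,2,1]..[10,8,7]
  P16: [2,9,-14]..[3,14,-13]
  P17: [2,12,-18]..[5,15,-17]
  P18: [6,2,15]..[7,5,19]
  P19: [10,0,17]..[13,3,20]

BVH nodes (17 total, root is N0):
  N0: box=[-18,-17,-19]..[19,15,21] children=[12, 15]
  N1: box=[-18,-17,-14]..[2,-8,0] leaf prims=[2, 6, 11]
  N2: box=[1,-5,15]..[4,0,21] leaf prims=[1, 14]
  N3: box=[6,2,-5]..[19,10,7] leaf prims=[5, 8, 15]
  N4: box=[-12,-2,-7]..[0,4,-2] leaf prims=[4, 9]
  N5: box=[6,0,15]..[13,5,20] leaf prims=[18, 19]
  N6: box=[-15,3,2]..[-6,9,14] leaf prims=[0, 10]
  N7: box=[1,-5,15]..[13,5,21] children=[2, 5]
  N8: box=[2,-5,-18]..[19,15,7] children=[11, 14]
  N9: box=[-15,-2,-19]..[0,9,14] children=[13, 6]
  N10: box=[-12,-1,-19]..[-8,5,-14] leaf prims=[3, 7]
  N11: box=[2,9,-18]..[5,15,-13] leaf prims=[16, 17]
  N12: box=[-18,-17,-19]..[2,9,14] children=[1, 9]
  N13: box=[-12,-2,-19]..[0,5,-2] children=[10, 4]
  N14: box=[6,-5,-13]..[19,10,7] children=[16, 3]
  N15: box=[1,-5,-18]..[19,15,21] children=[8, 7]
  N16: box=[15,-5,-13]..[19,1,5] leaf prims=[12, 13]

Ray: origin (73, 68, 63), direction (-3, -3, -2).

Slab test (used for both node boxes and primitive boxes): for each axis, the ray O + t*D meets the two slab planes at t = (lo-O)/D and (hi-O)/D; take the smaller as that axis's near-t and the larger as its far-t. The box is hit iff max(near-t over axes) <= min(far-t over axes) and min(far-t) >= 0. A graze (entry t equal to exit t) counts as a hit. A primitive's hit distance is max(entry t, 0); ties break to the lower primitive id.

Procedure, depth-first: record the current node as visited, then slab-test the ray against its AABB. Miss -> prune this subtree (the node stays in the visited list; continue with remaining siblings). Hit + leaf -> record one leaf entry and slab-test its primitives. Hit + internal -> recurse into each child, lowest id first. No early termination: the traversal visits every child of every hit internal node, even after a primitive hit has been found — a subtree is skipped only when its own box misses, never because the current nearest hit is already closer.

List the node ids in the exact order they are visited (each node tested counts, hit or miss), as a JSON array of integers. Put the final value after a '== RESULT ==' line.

Traverse from the root:
N0 x:[18,91/3] y:[53/3,85/3] z:[21,41] -> hit [21,85/3], descend [12, 15]
  N12 x:[71/3,91/3] y:[59/3,85/3] z:[49/2,41] -> hit [49/2,85/3], descend [1, 9]
    N1 x:[71/3,91/3] y:[76/3,85/3] z:[63/2,77/2] -> miss, prune
    N9 x:[73/3,88/3] y:[59/3,70/3] z:[49/2,41] -> miss, prune
  N15 x:[18,24] y:[53/3,73/3] z:[21,81/2] -> hit [21,24], descend [7, 8]
    N7 x:[20,24] y:[21,73/3] z:[21,24] -> hit [21,24], descend [2, 5]
      N2 x:[23,24] y:[68/3,73/3] z:[21,24] -> hit [23,24] leaf, test {P1@t=23, P14(miss)}
      N5 x:[20,67/3] y:[21,68/3] z:[43/2,24] -> hit [43/2,67/3] leaf, test {P18@t=22, P19(miss)}
    N8 x:[18,71/3] y:[53/3,73/3] z:[28,81/2] -> miss, prune

Summary -> nodes [0, 12, 1, 9, 15, 7, 2, 5, 8]; box-tests=9; leaf-entries=2; first=P18

== RESULT ==
[0, 12, 1, 9, 15, 7, 2, 5, 8]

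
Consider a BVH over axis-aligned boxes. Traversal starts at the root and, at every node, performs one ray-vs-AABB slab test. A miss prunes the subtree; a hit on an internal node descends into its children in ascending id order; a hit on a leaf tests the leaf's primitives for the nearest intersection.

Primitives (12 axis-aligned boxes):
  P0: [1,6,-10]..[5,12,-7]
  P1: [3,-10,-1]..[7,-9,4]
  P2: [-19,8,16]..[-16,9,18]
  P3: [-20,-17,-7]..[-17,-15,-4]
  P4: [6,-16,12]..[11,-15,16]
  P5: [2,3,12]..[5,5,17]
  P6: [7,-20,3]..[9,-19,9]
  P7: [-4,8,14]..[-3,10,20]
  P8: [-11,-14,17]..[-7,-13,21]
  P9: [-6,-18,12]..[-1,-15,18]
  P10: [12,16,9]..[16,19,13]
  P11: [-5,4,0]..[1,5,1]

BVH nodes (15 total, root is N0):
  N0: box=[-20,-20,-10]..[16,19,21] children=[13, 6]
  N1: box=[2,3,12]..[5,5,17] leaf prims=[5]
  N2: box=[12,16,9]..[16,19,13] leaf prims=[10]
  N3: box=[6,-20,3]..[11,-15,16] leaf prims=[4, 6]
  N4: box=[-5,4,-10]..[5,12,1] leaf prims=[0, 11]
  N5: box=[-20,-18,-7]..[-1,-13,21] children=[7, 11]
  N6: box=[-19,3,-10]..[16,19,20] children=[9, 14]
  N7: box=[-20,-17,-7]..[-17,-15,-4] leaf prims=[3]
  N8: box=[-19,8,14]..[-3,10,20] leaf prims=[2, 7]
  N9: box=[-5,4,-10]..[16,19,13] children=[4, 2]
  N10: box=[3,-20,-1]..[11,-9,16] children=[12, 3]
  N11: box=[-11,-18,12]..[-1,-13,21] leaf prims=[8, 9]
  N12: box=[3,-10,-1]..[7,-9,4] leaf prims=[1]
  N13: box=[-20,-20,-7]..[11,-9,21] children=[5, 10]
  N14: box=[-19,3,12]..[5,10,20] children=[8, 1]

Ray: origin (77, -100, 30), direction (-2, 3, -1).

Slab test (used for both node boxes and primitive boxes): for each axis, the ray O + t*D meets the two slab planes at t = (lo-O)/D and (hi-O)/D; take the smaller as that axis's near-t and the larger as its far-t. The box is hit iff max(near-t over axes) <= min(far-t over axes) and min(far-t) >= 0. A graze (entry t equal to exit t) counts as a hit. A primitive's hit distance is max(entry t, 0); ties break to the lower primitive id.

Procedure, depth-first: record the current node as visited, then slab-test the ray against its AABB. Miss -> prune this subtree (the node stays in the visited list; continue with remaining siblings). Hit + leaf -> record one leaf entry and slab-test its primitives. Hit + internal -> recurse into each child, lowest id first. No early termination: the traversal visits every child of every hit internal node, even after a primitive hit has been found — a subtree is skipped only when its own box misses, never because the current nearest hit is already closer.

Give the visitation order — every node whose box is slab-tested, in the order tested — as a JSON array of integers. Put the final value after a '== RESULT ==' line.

Traverse from the root:
N0 x:[61/2,97/2] y:[80/3,119/3] z:[9,40] -> hit [61/2,119/3], descend [6, 13]
  N6 x:[61/2,48] y:[103/3,119/3] z:[10,40] -> hit [103/3,119/3], descend [9, 14]
    N9 x:[61/2,41] y:[104/3,119/3] z:[17,40] -> hit [104/3,119/3], descend [2, 4]
      N2 x:[61/2,65/2] y:[116/3,119/3] z:[17,21] -> miss, prune
      N4 x:[36,41] y:[104/3,112/3] z:[29,40] -> hit [36,112/3] leaf, test {P0@t=37, P11(miss)}
    N14 x:[36,48] y:[103/3,110/3] z:[10,18] -> miss, prune
  N13 x:[33,97/2] y:[80/3,91/3] z:[9,37] -> miss, prune

Visited [0, 6, 9, 2, 4, 14, 13]. Tests: 7 box, 1 leaf. Nearest: P0.

== RESULT ==
[0, 6, 9, 2, 4, 14, 13]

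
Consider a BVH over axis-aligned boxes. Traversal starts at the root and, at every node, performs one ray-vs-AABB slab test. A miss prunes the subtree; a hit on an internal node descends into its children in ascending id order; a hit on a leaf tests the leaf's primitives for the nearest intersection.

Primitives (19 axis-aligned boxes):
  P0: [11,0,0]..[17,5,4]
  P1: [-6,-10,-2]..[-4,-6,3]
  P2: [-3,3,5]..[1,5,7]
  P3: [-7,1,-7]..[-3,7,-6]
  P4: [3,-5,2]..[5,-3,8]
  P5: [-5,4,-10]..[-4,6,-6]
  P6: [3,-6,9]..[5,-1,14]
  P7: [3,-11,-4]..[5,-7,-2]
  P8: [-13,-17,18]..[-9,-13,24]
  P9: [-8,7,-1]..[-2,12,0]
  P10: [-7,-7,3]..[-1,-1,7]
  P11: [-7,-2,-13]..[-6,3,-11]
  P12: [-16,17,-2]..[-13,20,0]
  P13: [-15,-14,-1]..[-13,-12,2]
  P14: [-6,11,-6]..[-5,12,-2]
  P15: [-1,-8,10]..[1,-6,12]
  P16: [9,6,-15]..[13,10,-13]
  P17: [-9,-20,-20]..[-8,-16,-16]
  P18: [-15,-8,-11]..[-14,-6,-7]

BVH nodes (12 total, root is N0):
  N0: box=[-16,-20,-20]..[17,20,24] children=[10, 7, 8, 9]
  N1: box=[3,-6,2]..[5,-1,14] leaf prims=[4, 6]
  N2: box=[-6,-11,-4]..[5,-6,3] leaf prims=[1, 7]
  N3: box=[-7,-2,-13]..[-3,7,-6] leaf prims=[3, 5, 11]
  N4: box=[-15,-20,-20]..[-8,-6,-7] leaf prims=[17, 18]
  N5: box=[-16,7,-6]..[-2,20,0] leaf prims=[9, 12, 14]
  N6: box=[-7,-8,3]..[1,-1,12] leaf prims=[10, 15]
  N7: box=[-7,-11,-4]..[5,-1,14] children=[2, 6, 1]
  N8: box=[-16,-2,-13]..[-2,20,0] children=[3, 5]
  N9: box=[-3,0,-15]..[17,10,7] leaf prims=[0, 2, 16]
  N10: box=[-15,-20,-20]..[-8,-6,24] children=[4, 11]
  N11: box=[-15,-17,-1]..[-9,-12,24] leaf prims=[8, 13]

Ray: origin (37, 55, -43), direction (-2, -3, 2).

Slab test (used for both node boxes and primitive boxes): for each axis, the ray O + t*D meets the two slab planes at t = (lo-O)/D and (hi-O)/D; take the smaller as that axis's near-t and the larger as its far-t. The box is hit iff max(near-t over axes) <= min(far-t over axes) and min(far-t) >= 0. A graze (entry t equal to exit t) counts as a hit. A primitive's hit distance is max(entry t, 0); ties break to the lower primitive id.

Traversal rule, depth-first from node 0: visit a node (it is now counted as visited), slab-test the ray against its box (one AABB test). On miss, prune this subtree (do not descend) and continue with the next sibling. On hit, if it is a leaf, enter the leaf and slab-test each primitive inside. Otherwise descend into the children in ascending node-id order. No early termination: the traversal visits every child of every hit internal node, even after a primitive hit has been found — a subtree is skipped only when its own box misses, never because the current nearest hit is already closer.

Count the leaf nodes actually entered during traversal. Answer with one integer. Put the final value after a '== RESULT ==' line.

Trace the traversal:
N0 x:[10,53/2] y:[35/3,25] z:[23/2,67/2] -> hit [35/3,25], descend [7, 8, 9, 10]
  N7 x:[16,22] y:[56/3,22] z:[39/2,57/2] -> hit [39/2,22], descend [1, 2, 6]
    N1 x:[16,17] y:[56/3,61/3] z:[45/2,57/2] -> miss, prune
    N2 x:[16,43/2] y:[61/3,22] z:[39/2,23] -> hit [61/3,43/2] leaf, test {P1@t=41/2, P7(miss)}
    N6 x:[18,22] y:[56/3,21] z:[23,55/2] -> miss, prune
  N8 x:[39/2,53/2] y:[35/3,19] z:[15,43/2] -> miss, prune
  N9 x:[10,20] y:[15,55/3] z:[14,25] -> hit [15,55/3] leaf, test {P0(miss), P2(miss), P16(miss)}
  N10 x:[45/2,26] y:[61/3,25] z:[23/2,67/2] -> hit [45/2,25], descend [4, 11]
    N4 x:[45/2,26] y:[61/3,25] z:[23/2,18] -> miss, prune
    N11 x:[23,26] y:[67/3,24] z:[21,67/2] -> hit [23,24] leaf, test {P8(miss), P13(miss)}

Summary -> nodes [0, 7, 1, 2, 6, 8, 9, 10, 4, 11]; box-tests=10; leaf-entries=3; first=P1

== RESULT ==
3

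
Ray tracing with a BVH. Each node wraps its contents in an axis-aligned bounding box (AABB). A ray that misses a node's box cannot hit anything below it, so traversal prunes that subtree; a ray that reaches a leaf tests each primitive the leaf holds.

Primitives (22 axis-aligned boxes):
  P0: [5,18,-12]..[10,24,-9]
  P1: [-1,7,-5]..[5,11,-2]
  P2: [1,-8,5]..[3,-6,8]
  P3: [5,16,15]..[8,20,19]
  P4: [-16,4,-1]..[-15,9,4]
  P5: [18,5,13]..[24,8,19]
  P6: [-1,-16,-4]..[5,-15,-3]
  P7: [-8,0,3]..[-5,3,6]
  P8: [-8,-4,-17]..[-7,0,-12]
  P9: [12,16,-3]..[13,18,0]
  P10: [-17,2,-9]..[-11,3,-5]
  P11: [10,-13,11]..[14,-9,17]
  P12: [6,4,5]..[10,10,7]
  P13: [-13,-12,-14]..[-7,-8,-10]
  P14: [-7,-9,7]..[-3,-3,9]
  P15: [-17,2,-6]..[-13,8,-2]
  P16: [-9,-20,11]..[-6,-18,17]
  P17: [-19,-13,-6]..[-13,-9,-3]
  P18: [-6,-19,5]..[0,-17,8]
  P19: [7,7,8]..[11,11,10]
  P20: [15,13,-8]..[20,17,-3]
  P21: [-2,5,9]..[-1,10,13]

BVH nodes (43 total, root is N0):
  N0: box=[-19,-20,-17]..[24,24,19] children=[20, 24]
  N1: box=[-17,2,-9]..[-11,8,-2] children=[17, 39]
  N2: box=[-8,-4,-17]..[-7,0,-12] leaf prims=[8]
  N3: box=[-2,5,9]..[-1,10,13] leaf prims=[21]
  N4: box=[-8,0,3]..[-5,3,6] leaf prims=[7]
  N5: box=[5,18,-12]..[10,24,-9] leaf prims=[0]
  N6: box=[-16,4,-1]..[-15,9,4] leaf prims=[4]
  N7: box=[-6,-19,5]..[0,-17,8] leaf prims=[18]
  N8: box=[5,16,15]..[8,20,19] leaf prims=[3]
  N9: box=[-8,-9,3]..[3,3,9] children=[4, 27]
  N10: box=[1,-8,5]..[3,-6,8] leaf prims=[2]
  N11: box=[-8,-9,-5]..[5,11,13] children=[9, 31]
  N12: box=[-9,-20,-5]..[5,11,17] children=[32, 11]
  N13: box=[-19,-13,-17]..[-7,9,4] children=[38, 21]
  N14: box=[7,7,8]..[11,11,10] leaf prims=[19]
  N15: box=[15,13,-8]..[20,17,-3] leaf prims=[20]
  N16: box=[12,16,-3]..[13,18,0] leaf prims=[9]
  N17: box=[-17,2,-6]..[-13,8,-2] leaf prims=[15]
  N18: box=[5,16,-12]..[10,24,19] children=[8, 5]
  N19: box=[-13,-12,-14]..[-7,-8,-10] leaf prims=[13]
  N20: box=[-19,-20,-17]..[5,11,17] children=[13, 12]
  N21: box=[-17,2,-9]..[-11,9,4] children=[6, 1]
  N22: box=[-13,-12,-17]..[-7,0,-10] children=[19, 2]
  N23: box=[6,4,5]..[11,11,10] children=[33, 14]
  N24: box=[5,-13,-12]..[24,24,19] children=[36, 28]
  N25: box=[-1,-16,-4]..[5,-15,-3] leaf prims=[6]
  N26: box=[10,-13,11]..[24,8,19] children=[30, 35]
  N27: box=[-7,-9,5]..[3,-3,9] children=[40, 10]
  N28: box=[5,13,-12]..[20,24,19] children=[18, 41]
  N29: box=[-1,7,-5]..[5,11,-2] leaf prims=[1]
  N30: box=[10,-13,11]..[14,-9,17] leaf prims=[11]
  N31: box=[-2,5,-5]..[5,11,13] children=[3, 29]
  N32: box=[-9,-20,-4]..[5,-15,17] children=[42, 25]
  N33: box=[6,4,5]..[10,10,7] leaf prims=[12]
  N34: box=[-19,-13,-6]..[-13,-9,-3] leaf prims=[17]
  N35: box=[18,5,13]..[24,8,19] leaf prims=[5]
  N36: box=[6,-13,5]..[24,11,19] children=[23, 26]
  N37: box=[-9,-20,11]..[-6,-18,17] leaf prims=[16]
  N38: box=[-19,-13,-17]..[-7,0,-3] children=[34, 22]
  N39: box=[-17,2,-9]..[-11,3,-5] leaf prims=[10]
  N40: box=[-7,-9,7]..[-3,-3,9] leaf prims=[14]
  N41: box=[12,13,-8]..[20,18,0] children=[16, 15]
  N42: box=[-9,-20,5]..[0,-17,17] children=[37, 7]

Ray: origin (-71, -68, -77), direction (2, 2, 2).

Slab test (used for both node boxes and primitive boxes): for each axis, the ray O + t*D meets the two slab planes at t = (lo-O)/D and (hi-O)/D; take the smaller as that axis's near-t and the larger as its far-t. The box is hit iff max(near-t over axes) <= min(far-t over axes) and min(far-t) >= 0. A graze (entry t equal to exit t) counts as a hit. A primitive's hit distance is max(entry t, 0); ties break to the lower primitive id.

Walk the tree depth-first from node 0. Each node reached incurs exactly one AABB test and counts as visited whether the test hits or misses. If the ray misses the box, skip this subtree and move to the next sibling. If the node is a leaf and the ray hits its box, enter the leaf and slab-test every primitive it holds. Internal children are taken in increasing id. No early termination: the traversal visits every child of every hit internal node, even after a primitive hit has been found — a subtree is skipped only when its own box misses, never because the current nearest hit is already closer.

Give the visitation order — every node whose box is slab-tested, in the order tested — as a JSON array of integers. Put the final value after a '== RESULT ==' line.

Traverse from the root:
N0 x:[26,95/2] y:[24,46] z:[30,48] -> hit [30,46], descend [20, 24]
  N20 x:[26,38] y:[24,79/2] z:[30,47] -> hit [30,38], descend [12, 13]
    N12 x:[31,38] y:[24,79/2] z:[36,47] -> hit [36,38], descend [11, 32]
      N11 x:[63/2,38] y:[59/2,79/2] z:[36,45] -> hit [36,38], descend [9, 31]
        N9 x:[63/2,37] y:[59/2,71/2] z:[40,43] -> miss, prune
        N31 x:[69/2,38] y:[73/2,79/2] z:[36,45] -> hit [73/2,38], descend [3, 29]
          N3 x:[69/2,35] y:[73/2,39] z:[43,45] -> miss, prune
          N29 x:[35,38] y:[75/2,79/2] z:[36,75/2] -> hit [75/2,75/2] leaf, test {P1@t=75/2}
      N32 x:[31,38] y:[24,53/2] z:[73/2,47] -> miss, prune
    N13 x:[26,32] y:[55/2,77/2] z:[30,81/2] -> hit [30,32], descend [21, 38]
      N21 x:[27,30] y:[35,77/2] z:[34,81/2] -> miss, prune
      N38 x:[26,32] y:[55/2,34] z:[30,37] -> hit [30,32], descend [22, 34]
        N22 x:[29,32] y:[28,34] z:[30,67/2] -> hit [30,32], descend [2, 19]
          N2 x:[63/2,32] y:[32,34] z:[30,65/2] -> hit [32,32] leaf, test {P8@t=32}
          N19 x:[29,32] y:[28,30] z:[63/2,67/2] -> miss, prune
        N34 x:[26,29] y:[55/2,59/2] z:[71/2,37] -> miss, prune
  N24 x:[38,95/2] y:[55/2,46] z:[65/2,48] -> hit [38,46], descend [28, 36]
    N28 x:[38,91/2] y:[81/2,46] z:[65/2,48] -> hit [81/2,91/2], descend [18, 41]
      N18 x:[38,81/2] y:[42,46] z:[65/2,48] -> miss, prune
      N41 x:[83/2,91/2] y:[81/2,43] z:[69/2,77/2] -> miss, prune
    N36 x:[77/2,95/2] y:[55/2,79/2] z:[41,48] -> miss, prune

order=[0, 20, 12, 11, 9, 31, 3, 29, 32, 13, 21, 38, 22, 2, 19, 34, 24, 28, 18, 41, 36]  |boxes|=21  |leaves|=2  hit=P8

== RESULT ==
[0, 20, 12, 11, 9, 31, 3, 29, 32, 13, 21, 38, 22, 2, 19, 34, 24, 28, 18, 41, 36]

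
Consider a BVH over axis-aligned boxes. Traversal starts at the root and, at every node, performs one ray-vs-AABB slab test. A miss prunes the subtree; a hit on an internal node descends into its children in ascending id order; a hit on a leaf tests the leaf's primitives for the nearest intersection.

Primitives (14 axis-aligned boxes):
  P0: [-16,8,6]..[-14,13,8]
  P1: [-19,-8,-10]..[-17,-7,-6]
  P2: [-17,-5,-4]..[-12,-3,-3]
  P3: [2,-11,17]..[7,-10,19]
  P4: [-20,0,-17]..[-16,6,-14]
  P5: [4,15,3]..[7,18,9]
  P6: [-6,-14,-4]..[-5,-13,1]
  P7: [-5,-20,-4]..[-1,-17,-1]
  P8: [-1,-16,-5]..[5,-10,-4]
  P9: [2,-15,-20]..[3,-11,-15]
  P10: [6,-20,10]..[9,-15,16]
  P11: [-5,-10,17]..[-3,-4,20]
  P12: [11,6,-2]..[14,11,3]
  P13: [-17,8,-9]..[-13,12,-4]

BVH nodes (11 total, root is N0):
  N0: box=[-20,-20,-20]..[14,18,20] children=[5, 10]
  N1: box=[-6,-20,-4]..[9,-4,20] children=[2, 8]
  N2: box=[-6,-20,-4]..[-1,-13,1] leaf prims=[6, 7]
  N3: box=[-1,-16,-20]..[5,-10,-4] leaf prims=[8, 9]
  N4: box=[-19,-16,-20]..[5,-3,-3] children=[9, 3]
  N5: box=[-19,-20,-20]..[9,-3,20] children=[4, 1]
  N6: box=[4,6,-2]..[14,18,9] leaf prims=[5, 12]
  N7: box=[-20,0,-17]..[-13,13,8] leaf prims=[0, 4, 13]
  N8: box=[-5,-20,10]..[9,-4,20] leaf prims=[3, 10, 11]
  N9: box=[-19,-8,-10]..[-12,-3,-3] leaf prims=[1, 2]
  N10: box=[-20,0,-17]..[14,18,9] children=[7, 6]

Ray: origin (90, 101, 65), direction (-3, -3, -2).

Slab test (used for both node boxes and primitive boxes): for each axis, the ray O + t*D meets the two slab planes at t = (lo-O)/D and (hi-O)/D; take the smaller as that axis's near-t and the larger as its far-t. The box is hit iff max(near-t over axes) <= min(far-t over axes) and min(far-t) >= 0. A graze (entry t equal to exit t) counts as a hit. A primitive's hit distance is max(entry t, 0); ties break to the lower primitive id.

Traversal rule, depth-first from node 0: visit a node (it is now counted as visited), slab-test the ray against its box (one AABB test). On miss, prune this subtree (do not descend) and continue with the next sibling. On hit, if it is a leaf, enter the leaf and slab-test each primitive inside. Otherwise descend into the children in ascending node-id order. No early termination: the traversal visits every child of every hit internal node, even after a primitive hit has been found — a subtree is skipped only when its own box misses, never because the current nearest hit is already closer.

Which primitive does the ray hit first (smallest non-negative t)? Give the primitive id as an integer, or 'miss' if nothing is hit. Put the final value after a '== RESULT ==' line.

Traverse from the root:
N0 x:[76/3,110/3] y:[83/3,121/3] z:[45/2,85/2] -> hit [83/3,110/3], descend [5, 10]
  N5 x:[27,109/3] y:[104/3,121/3] z:[45/2,85/2] -> hit [104/3,109/3], descend [1, 4]
    N1 x:[27,32] y:[35,121/3] z:[45/2,69/2] -> miss, prune
    N4 x:[85/3,109/3] y:[104/3,39] z:[34,85/2] -> hit [104/3,109/3], descend [3, 9]
      N3 x:[85/3,91/3] y:[37,39] z:[69/2,85/2] -> miss, prune
      N9 x:[34,109/3] y:[104/3,109/3] z:[34,75/2] -> hit [104/3,109/3] leaf, test {P1@t=36, P2(miss)}
  N10 x:[76/3,110/3] y:[83/3,101/3] z:[28,41] -> hit [28,101/3], descend [6, 7]
    N6 x:[76/3,86/3] y:[83/3,95/3] z:[28,67/2] -> hit [28,86/3] leaf, test {P5@t=28, P12(miss)}
    N7 x:[103/3,110/3] y:[88/3,101/3] z:[57/2,41] -> miss, prune

Summary -> nodes [0, 5, 1, 4, 3, 9, 10, 6, 7]; box-tests=9; leaf-entries=2; first=P5

== RESULT ==
5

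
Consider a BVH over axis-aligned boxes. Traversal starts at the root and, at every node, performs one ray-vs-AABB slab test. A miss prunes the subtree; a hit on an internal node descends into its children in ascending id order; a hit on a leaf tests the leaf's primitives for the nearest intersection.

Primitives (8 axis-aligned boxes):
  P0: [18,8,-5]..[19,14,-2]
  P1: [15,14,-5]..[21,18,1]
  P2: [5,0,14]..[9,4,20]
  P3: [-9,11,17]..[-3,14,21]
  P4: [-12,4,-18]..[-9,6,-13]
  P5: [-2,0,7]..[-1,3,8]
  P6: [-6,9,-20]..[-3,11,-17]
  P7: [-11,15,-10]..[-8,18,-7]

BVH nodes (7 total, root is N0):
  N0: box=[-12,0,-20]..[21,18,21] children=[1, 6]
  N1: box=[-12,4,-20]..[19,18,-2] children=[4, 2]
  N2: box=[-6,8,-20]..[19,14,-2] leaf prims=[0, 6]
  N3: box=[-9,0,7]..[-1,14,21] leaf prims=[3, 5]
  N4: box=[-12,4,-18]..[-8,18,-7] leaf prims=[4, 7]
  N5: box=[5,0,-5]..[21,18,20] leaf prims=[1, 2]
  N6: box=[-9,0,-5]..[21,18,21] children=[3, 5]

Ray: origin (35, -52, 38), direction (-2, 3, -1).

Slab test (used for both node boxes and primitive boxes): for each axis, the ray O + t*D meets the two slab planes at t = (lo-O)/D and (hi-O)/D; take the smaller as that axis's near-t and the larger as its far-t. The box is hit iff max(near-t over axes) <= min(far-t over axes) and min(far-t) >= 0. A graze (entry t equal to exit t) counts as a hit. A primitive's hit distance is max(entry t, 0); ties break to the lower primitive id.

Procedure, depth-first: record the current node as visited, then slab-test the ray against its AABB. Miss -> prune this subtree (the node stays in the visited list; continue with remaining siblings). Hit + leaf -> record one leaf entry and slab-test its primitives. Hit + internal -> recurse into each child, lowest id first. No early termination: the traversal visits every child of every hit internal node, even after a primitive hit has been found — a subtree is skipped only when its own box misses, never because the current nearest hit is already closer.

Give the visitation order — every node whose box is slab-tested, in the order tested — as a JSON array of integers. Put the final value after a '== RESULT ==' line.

Trace the traversal:
N0 x:[7,47/2] y:[52/3,70/3] z:[17,58] -> hit [52/3,70/3], descend [1, 6]
  N1 x:[8,47/2] y:[56/3,70/3] z:[40,58] -> miss, prune
  N6 x:[7,22] y:[52/3,70/3] z:[17,43] -> hit [52/3,22], descend [3, 5]
    N3 x:[18,22] y:[52/3,22] z:[17,31] -> hit [18,22] leaf, test {P3@t=21, P5(miss)}
    N5 x:[7,15] y:[52/3,70/3] z:[18,43] -> miss, prune

Summary -> nodes [0, 1, 6, 3, 5]; box-tests=5; leaf-entries=1; first=P3

== RESULT ==
[0, 1, 6, 3, 5]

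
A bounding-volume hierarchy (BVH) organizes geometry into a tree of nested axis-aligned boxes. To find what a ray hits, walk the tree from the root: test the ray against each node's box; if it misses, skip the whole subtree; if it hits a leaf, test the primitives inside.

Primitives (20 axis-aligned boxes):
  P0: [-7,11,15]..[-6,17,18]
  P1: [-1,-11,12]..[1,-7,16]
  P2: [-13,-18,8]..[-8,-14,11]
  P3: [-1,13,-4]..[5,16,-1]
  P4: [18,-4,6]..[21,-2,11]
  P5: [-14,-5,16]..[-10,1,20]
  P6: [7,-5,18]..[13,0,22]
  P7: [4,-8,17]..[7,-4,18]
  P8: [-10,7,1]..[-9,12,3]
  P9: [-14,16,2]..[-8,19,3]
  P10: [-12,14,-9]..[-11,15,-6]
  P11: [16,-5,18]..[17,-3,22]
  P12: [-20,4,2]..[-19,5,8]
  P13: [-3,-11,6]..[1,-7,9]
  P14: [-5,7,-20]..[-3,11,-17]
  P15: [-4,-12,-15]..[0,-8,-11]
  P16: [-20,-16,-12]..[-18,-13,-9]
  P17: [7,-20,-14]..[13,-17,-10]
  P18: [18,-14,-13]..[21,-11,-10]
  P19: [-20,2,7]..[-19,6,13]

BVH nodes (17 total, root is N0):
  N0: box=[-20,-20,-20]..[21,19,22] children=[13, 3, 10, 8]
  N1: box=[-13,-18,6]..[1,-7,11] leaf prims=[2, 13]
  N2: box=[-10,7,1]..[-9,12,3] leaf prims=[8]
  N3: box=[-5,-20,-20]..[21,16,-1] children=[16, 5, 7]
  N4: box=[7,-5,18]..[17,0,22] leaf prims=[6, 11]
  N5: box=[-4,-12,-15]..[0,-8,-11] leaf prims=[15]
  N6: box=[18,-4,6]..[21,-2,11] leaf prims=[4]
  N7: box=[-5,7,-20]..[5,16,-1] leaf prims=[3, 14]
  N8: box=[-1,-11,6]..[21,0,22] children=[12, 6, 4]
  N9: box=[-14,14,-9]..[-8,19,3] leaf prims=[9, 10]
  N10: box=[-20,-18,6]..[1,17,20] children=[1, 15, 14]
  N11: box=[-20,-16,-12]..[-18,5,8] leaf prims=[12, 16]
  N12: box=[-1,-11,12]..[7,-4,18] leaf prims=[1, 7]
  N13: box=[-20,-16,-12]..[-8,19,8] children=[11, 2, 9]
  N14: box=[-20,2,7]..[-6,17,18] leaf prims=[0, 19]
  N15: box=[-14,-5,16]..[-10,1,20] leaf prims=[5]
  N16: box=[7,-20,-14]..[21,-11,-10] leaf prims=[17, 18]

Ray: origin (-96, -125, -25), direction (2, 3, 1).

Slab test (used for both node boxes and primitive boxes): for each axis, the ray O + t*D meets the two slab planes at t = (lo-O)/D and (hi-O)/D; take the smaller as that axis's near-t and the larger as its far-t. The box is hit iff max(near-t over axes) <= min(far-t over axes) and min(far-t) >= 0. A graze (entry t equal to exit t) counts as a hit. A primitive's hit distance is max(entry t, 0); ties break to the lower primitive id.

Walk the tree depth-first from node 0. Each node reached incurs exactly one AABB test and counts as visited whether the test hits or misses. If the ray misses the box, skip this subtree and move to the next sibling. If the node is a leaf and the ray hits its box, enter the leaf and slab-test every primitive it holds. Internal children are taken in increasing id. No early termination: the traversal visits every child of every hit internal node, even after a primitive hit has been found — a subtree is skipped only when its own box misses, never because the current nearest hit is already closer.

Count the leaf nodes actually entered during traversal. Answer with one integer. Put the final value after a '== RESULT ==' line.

Walk:
N0 x:[38,117/2] y:[35,48] z:[5,47] -> hit [38,47], descend [3, 8, 10, 13]
  N3 x:[91/2,117/2] y:[35,47] z:[5,24] -> miss, prune
  N8 x:[95/2,117/2] y:[38,125/3] z:[31,47] -> miss, prune
  N10 x:[38,97/2] y:[107/3,142/3] z:[31,45] -> hit [38,45], descend [1, 14, 15]
    N1 x:[83/2,97/2] y:[107/3,118/3] z:[31,36] -> miss, prune
    N14 x:[38,45] y:[127/3,142/3] z:[32,43] -> hit [127/3,43] leaf, test {P0(miss), P19(miss)}
    N15 x:[41,43] y:[40,42] z:[41,45] -> hit [41,42] leaf, test {P5@t=41}
  N13 x:[38,44] y:[109/3,48] z:[13,33] -> miss, prune

Summary -> nodes [0, 3, 8, 10, 1, 14, 15, 13]; box-tests=8; leaf-entries=2; first=P5

== RESULT ==
2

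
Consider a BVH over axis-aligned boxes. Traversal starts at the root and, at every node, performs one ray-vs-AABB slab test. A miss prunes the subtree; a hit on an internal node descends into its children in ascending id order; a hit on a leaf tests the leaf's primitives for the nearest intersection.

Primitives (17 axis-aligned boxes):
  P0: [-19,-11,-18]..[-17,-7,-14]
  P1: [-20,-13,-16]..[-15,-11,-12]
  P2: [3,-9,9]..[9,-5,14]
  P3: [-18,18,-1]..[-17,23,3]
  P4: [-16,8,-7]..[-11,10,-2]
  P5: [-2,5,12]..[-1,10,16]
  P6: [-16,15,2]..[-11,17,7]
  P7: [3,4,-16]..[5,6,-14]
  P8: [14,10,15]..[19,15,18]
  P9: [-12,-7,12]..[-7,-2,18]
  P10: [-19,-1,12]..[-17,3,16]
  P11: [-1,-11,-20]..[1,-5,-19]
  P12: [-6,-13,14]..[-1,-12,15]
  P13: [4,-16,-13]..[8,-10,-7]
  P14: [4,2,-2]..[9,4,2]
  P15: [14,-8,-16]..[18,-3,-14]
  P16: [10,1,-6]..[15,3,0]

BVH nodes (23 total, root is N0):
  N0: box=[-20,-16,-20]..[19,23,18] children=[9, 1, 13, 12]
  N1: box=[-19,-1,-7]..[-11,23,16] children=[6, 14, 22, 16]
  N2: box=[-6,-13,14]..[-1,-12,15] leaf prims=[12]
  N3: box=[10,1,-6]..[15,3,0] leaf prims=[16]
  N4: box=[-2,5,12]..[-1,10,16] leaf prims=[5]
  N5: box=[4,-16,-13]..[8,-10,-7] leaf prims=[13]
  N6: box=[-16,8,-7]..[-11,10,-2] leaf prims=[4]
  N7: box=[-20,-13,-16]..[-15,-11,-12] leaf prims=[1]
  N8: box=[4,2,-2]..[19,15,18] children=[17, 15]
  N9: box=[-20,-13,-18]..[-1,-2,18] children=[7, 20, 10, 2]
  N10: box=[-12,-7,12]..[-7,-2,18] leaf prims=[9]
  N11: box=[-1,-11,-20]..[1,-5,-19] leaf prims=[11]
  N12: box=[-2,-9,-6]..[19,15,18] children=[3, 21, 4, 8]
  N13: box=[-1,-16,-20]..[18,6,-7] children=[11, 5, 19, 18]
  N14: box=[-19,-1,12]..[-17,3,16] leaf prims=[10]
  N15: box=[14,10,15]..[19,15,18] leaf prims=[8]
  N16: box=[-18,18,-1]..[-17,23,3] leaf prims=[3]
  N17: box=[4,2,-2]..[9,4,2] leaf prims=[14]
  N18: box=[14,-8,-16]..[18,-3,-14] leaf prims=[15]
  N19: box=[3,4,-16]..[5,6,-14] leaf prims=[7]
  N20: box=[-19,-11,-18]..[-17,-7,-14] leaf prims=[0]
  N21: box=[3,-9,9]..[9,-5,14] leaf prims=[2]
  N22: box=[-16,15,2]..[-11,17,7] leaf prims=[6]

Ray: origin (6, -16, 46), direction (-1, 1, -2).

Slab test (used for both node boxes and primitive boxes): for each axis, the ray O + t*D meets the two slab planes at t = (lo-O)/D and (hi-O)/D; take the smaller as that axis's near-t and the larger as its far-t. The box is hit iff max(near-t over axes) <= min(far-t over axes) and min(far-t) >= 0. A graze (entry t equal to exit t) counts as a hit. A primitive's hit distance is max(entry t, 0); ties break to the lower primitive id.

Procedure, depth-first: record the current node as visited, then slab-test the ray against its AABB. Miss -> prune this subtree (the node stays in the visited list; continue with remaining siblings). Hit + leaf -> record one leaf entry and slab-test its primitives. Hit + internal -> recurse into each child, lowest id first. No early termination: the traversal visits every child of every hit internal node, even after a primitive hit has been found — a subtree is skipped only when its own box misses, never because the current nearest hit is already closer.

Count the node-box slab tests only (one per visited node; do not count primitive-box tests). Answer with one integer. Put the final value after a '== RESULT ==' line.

Walk:
N0 x:[-13,26] y:[0,39] z:[14,33] -> hit [14,26], descend [1, 9, 12, 13]
  N1 x:[17,25] y:[15,39] z:[15,53/2] -> hit [17,25], descend [6, 14, 16, 22]
    N6 x:[17,22] y:[24,26] z:[24,53/2] -> miss, prune
    N14 x:[23,25] y:[15,19] z:[15,17] -> miss, prune
    N16 x:[23,24] y:[34,39] z:[43/2,47/2] -> miss, prune
    N22 x:[17,22] y:[31,33] z:[39/2,22] -> miss, prune
  N9 x:[7,26] y:[3,14] z:[14,32] -> hit [14,14], descend [2, 7, 10, 20]
    N2 x:[7,12] y:[3,4] z:[31/2,16] -> miss, prune
    N7 x:[21,26] y:[3,5] z:[29,31] -> miss, prune
    N10 x:[13,18] y:[9,14] z:[14,17] -> hit [14,14] leaf, test {P9@t=14}
    N20 x:[23,25] y:[5,9] z:[30,32] -> miss, prune
  N12 x:[-13,8] y:[7,31] z:[14,26] -> miss, prune
  N13 x:[-12,7] y:[0,22] z:[53/2,33] -> miss, prune

Summary -> nodes [0, 1, 6, 14, 16, 22, 9, 2, 7, 10, 20, 12, 13]; box-tests=13; leaf-entries=1; first=P9

== RESULT ==
13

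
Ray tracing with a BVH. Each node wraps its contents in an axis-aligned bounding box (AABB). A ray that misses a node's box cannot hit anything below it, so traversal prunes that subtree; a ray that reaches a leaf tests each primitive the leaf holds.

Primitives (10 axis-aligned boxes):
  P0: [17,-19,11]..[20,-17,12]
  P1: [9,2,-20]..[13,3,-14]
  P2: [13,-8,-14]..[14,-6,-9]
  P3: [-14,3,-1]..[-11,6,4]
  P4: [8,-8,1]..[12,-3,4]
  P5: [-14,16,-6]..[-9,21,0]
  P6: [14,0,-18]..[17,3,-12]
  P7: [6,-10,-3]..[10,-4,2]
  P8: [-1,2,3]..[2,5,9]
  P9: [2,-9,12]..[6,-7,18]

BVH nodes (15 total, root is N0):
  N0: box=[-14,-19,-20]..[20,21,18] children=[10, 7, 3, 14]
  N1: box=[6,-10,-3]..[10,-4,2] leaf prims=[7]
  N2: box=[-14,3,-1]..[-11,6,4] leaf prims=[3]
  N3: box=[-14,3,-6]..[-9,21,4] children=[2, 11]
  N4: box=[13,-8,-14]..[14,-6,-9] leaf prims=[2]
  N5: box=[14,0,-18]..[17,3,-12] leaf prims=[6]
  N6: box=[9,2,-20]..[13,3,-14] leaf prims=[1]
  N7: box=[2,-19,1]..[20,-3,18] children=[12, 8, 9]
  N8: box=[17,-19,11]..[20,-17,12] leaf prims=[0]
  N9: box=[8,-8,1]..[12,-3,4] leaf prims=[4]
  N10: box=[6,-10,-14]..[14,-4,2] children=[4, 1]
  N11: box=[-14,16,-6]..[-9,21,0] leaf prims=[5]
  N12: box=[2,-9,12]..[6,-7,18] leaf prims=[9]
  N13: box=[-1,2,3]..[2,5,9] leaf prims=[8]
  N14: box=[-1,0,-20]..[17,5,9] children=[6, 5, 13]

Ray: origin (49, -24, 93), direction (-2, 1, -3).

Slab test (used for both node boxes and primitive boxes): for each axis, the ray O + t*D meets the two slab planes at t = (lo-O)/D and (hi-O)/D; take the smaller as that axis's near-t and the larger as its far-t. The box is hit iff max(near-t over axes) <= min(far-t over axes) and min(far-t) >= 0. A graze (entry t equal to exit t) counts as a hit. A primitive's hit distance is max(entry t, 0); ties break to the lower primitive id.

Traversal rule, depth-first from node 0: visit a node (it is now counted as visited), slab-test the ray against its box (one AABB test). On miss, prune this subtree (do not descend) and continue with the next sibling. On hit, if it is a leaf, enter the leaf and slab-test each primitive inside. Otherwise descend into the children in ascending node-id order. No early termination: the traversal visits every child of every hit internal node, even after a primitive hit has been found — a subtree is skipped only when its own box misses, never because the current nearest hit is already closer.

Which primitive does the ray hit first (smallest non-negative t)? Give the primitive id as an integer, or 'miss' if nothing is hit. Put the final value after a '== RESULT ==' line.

Trace the traversal:
N0 x:[29/2,63/2] y:[5,45] z:[25,113/3] -> hit [25,63/2], descend [3, 7, 10, 14]
  N3 x:[29,63/2] y:[27,45] z:[89/3,33] -> hit [89/3,63/2], descend [2, 11]
    N2 x:[30,63/2] y:[27,30] z:[89/3,94/3] -> hit [30,30] leaf, test {P3@t=30}
    N11 x:[29,63/2] y:[40,45] z:[31,33] -> miss, prune
  N7 x:[29/2,47/2] y:[5,21] z:[25,92/3] -> miss, prune
  N10 x:[35/2,43/2] y:[14,20] z:[91/3,107/3] -> miss, prune
  N14 x:[16,25] y:[24,29] z:[28,113/3] -> miss, prune

7 AABB tests over nodes [0, 3, 2, 11, 7, 10, 14]; 1 leaf entered; closest P3.

== RESULT ==
3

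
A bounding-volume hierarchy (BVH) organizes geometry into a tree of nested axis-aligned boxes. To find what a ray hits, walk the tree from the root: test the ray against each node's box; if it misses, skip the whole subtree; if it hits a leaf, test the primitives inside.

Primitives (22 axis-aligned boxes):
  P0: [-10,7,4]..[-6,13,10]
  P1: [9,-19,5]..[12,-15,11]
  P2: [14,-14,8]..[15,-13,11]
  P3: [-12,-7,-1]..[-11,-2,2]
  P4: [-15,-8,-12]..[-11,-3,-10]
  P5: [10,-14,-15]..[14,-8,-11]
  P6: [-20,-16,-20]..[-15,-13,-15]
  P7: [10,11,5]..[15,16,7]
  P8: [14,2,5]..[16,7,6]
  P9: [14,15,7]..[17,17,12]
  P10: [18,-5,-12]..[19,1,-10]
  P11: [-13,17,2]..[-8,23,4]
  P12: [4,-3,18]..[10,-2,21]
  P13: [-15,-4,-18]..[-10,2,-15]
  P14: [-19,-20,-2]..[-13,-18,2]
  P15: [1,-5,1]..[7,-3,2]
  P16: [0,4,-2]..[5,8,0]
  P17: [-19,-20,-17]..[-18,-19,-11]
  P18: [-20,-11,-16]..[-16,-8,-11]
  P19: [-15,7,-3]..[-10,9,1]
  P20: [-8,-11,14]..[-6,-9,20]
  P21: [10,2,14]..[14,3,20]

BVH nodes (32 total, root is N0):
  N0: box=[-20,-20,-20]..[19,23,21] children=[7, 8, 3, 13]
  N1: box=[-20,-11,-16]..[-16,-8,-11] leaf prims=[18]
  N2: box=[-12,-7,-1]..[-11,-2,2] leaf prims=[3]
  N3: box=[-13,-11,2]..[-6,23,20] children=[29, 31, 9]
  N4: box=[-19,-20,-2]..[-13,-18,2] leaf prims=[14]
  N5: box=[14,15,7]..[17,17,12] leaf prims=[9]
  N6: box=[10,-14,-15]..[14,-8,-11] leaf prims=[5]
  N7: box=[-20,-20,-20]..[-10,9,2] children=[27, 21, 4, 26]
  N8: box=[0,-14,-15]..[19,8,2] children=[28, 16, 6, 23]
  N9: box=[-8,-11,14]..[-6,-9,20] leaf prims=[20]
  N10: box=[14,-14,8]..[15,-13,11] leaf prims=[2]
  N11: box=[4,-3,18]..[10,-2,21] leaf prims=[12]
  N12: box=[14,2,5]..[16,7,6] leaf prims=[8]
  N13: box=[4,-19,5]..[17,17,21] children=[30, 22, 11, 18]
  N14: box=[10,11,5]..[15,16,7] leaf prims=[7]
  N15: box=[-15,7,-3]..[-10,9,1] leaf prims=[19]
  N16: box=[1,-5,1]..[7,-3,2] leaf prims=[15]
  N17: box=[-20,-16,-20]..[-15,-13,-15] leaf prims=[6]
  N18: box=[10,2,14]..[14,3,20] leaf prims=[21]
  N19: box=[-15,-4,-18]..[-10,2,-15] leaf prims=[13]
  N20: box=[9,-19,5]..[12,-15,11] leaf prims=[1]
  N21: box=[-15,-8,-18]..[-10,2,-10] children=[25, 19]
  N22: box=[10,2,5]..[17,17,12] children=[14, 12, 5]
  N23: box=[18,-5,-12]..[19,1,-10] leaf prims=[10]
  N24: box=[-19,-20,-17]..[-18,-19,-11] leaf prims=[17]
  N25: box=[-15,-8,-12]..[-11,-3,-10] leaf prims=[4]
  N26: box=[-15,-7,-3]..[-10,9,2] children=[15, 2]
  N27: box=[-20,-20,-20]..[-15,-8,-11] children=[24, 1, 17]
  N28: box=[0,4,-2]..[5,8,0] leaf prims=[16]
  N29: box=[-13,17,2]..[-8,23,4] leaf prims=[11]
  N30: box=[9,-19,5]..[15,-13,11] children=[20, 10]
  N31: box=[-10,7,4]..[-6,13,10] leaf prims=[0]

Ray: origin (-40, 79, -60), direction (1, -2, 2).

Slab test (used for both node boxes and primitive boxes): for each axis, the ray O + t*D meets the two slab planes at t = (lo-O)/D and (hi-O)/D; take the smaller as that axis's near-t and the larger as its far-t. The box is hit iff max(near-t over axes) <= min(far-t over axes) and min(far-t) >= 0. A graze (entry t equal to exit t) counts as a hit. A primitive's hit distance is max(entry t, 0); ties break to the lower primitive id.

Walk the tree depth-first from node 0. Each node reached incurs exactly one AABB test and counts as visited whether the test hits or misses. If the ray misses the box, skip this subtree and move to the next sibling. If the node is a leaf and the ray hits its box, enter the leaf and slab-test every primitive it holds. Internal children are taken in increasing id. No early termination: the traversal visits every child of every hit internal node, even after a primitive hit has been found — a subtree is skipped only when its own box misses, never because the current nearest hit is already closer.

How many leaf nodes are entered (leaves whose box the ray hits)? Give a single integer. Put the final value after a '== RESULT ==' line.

Traverse from the root:
N0 x:[20,59] y:[28,99/2] z:[20,81/2] -> hit [28,81/2], descend [3, 7, 8, 13]
  N3 x:[27,34] y:[28,45] z:[31,40] -> hit [31,34], descend [9, 29, 31]
    N9 x:[32,34] y:[44,45] z:[37,40] -> miss, prune
    N29 x:[27,32] y:[28,31] z:[31,32] -> hit [31,31] leaf, test {P11@t=31}
    N31 x:[30,34] y:[33,36] z:[32,35] -> hit [33,34] leaf, test {P0@t=33}
  N7 x:[20,30] y:[35,99/2] z:[20,31] -> miss, prune
  N8 x:[40,59] y:[71/2,93/2] z:[45/2,31] -> miss, prune
  N13 x:[44,57] y:[31,49] z:[65/2,81/2] -> miss, prune

Visited [0, 3, 9, 29, 31, 7, 8, 13]. Tests: 8 box, 2 leaf. Nearest: P11.

== RESULT ==
2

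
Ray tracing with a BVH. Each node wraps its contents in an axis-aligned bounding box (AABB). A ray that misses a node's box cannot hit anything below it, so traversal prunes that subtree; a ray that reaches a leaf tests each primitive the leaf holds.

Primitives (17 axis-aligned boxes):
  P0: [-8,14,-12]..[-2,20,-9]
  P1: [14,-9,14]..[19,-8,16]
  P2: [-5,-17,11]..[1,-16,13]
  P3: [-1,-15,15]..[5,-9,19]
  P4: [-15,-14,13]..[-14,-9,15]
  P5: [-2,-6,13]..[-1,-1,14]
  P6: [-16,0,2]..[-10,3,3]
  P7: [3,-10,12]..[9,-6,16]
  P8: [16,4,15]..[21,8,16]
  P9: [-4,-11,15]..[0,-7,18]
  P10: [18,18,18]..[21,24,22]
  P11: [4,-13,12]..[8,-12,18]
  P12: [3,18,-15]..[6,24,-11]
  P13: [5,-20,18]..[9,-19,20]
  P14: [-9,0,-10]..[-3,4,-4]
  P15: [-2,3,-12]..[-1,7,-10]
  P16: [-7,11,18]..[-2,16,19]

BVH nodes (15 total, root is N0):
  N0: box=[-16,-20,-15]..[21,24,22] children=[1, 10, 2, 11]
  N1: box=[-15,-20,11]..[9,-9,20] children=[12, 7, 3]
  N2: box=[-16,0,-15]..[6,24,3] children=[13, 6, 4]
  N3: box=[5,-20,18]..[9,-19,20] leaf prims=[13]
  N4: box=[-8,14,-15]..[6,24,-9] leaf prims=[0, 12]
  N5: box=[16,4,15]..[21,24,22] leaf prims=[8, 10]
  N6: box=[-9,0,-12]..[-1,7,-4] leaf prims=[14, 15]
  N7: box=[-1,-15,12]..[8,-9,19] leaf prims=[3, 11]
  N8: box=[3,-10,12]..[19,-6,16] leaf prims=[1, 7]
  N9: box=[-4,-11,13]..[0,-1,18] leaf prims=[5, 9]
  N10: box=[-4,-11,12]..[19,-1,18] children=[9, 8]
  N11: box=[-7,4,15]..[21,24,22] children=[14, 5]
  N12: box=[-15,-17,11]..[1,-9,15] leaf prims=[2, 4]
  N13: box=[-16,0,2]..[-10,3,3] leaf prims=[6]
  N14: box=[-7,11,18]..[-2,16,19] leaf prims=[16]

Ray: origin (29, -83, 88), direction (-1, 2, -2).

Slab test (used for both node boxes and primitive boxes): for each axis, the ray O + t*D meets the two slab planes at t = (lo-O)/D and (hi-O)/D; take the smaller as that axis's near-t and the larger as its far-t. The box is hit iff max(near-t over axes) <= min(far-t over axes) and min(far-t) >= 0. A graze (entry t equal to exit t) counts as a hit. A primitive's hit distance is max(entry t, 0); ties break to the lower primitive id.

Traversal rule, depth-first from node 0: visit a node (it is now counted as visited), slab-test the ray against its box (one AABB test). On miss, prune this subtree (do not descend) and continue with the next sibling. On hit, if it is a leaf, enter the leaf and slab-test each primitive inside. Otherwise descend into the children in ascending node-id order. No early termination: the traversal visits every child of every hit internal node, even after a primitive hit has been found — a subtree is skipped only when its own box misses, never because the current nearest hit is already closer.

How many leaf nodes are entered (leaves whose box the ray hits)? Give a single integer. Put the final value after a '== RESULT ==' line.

Traverse from the root:
N0 x:[8,45] y:[63/2,107/2] z:[33,103/2] -> hit [33,45], descend [1, 2, 10, 11]
  N1 x:[20,44] y:[63/2,37] z:[34,77/2] -> hit [34,37], descend [3, 7, 12]
    N3 x:[20,24] y:[63/2,32] z:[34,35] -> miss, prune
    N7 x:[21,30] y:[34,37] z:[69/2,38] -> miss, prune
    N12 x:[28,44] y:[33,37] z:[73/2,77/2] -> hit [73/2,37] leaf, test {P2(miss), P4(miss)}
  N2 x:[23,45] y:[83/2,107/2] z:[85/2,103/2] -> hit [85/2,45], descend [4, 6, 13]
    N4 x:[23,37] y:[97/2,107/2] z:[97/2,103/2] -> miss, prune
    N6 x:[30,38] y:[83/2,45] z:[46,50] -> miss, prune
    N13 x:[39,45] y:[83/2,43] z:[85/2,43] -> hit [85/2,43] leaf, test {P6@t=85/2}
  N10 x:[10,33] y:[36,41] z:[35,38] -> miss, prune
  N11 x:[8,36] y:[87/2,107/2] z:[33,73/2] -> miss, prune

order=[0, 1, 3, 7, 12, 2, 4, 6, 13, 10, 11]  |boxes|=11  |leaves|=2  hit=P6

== RESULT ==
2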